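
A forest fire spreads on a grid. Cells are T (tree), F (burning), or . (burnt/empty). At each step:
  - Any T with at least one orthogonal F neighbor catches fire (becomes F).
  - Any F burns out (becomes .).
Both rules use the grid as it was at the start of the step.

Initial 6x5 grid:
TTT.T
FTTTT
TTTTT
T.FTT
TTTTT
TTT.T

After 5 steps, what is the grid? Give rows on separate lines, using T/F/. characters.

Step 1: 6 trees catch fire, 2 burn out
  FTT.T
  .FTTT
  FTFTT
  T..FT
  TTFTT
  TTT.T
Step 2: 9 trees catch fire, 6 burn out
  .FT.T
  ..FTT
  .F.FT
  F...F
  TF.FT
  TTF.T
Step 3: 6 trees catch fire, 9 burn out
  ..F.T
  ...FT
  ....F
  .....
  F...F
  TF..T
Step 4: 3 trees catch fire, 6 burn out
  ....T
  ....F
  .....
  .....
  .....
  F...F
Step 5: 1 trees catch fire, 3 burn out
  ....F
  .....
  .....
  .....
  .....
  .....

....F
.....
.....
.....
.....
.....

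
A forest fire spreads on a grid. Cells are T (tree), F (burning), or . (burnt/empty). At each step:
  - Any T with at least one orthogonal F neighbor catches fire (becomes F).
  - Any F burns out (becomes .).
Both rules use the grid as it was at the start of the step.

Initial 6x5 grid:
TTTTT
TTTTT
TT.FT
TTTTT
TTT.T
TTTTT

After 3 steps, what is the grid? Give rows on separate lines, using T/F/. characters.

Step 1: 3 trees catch fire, 1 burn out
  TTTTT
  TTTFT
  TT..F
  TTTFT
  TTT.T
  TTTTT
Step 2: 5 trees catch fire, 3 burn out
  TTTFT
  TTF.F
  TT...
  TTF.F
  TTT.T
  TTTTT
Step 3: 6 trees catch fire, 5 burn out
  TTF.F
  TF...
  TT...
  TF...
  TTF.F
  TTTTT

TTF.F
TF...
TT...
TF...
TTF.F
TTTTT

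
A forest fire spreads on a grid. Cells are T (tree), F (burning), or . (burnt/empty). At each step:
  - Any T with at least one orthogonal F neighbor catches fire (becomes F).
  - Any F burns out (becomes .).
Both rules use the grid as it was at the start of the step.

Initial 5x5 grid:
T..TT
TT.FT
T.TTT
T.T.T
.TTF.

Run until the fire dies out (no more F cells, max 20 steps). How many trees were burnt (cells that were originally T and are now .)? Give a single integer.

Answer: 10

Derivation:
Step 1: +4 fires, +2 burnt (F count now 4)
Step 2: +5 fires, +4 burnt (F count now 5)
Step 3: +1 fires, +5 burnt (F count now 1)
Step 4: +0 fires, +1 burnt (F count now 0)
Fire out after step 4
Initially T: 15, now '.': 20
Total burnt (originally-T cells now '.'): 10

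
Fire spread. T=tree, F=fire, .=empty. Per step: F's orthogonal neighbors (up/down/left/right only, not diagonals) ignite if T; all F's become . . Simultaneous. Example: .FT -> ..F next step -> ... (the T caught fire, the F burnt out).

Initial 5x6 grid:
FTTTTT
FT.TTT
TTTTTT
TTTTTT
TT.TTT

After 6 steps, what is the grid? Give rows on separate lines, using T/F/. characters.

Step 1: 3 trees catch fire, 2 burn out
  .FTTTT
  .F.TTT
  FTTTTT
  TTTTTT
  TT.TTT
Step 2: 3 trees catch fire, 3 burn out
  ..FTTT
  ...TTT
  .FTTTT
  FTTTTT
  TT.TTT
Step 3: 4 trees catch fire, 3 burn out
  ...FTT
  ...TTT
  ..FTTT
  .FTTTT
  FT.TTT
Step 4: 5 trees catch fire, 4 burn out
  ....FT
  ...FTT
  ...FTT
  ..FTTT
  .F.TTT
Step 5: 4 trees catch fire, 5 burn out
  .....F
  ....FT
  ....FT
  ...FTT
  ...TTT
Step 6: 4 trees catch fire, 4 burn out
  ......
  .....F
  .....F
  ....FT
  ...FTT

......
.....F
.....F
....FT
...FTT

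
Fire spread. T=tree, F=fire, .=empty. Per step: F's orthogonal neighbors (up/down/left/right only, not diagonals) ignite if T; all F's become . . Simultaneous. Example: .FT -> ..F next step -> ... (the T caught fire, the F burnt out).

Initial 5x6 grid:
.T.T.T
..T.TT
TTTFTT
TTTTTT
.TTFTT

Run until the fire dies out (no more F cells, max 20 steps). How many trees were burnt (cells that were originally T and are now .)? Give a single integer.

Answer: 19

Derivation:
Step 1: +5 fires, +2 burnt (F count now 5)
Step 2: +8 fires, +5 burnt (F count now 8)
Step 3: +4 fires, +8 burnt (F count now 4)
Step 4: +2 fires, +4 burnt (F count now 2)
Step 5: +0 fires, +2 burnt (F count now 0)
Fire out after step 5
Initially T: 21, now '.': 28
Total burnt (originally-T cells now '.'): 19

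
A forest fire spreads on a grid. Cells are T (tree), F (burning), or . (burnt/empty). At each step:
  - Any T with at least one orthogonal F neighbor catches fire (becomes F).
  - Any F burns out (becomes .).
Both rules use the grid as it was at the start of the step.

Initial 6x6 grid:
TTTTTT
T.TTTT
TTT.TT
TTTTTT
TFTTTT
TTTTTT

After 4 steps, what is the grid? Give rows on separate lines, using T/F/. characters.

Step 1: 4 trees catch fire, 1 burn out
  TTTTTT
  T.TTTT
  TTT.TT
  TFTTTT
  F.FTTT
  TFTTTT
Step 2: 6 trees catch fire, 4 burn out
  TTTTTT
  T.TTTT
  TFT.TT
  F.FTTT
  ...FTT
  F.FTTT
Step 3: 5 trees catch fire, 6 burn out
  TTTTTT
  T.TTTT
  F.F.TT
  ...FTT
  ....FT
  ...FTT
Step 4: 5 trees catch fire, 5 burn out
  TTTTTT
  F.FTTT
  ....TT
  ....FT
  .....F
  ....FT

TTTTTT
F.FTTT
....TT
....FT
.....F
....FT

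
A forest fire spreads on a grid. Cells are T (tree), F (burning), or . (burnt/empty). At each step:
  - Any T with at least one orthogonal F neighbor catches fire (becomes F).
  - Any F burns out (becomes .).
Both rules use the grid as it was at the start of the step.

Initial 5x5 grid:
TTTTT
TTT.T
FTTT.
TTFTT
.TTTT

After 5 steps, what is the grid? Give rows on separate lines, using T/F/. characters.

Step 1: 7 trees catch fire, 2 burn out
  TTTTT
  FTT.T
  .FFT.
  FF.FT
  .TFTT
Step 2: 7 trees catch fire, 7 burn out
  FTTTT
  .FF.T
  ...F.
  ....F
  .F.FT
Step 3: 3 trees catch fire, 7 burn out
  .FFTT
  ....T
  .....
  .....
  ....F
Step 4: 1 trees catch fire, 3 burn out
  ...FT
  ....T
  .....
  .....
  .....
Step 5: 1 trees catch fire, 1 burn out
  ....F
  ....T
  .....
  .....
  .....

....F
....T
.....
.....
.....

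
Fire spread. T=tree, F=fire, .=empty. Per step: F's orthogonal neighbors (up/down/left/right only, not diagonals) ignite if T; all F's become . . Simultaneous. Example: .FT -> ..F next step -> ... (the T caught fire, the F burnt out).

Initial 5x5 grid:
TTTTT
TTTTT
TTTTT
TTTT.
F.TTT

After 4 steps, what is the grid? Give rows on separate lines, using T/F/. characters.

Step 1: 1 trees catch fire, 1 burn out
  TTTTT
  TTTTT
  TTTTT
  FTTT.
  ..TTT
Step 2: 2 trees catch fire, 1 burn out
  TTTTT
  TTTTT
  FTTTT
  .FTT.
  ..TTT
Step 3: 3 trees catch fire, 2 burn out
  TTTTT
  FTTTT
  .FTTT
  ..FT.
  ..TTT
Step 4: 5 trees catch fire, 3 burn out
  FTTTT
  .FTTT
  ..FTT
  ...F.
  ..FTT

FTTTT
.FTTT
..FTT
...F.
..FTT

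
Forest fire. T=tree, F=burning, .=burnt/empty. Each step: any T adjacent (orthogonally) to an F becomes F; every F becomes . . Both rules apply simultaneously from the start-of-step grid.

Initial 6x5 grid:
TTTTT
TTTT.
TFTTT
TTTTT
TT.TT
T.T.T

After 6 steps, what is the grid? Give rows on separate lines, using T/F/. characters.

Step 1: 4 trees catch fire, 1 burn out
  TTTTT
  TFTT.
  F.FTT
  TFTTT
  TT.TT
  T.T.T
Step 2: 7 trees catch fire, 4 burn out
  TFTTT
  F.FT.
  ...FT
  F.FTT
  TF.TT
  T.T.T
Step 3: 6 trees catch fire, 7 burn out
  F.FTT
  ...F.
  ....F
  ...FT
  F..TT
  T.T.T
Step 4: 4 trees catch fire, 6 burn out
  ...FT
  .....
  .....
  ....F
  ...FT
  F.T.T
Step 5: 2 trees catch fire, 4 burn out
  ....F
  .....
  .....
  .....
  ....F
  ..T.T
Step 6: 1 trees catch fire, 2 burn out
  .....
  .....
  .....
  .....
  .....
  ..T.F

.....
.....
.....
.....
.....
..T.F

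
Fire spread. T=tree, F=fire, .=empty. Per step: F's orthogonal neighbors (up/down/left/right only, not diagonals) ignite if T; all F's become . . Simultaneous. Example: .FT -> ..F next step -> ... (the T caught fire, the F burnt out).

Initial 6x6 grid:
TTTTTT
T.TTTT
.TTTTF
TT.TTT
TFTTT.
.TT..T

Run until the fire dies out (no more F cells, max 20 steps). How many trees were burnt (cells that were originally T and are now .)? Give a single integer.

Answer: 26

Derivation:
Step 1: +7 fires, +2 burnt (F count now 7)
Step 2: +8 fires, +7 burnt (F count now 8)
Step 3: +5 fires, +8 burnt (F count now 5)
Step 4: +2 fires, +5 burnt (F count now 2)
Step 5: +1 fires, +2 burnt (F count now 1)
Step 6: +1 fires, +1 burnt (F count now 1)
Step 7: +1 fires, +1 burnt (F count now 1)
Step 8: +1 fires, +1 burnt (F count now 1)
Step 9: +0 fires, +1 burnt (F count now 0)
Fire out after step 9
Initially T: 27, now '.': 35
Total burnt (originally-T cells now '.'): 26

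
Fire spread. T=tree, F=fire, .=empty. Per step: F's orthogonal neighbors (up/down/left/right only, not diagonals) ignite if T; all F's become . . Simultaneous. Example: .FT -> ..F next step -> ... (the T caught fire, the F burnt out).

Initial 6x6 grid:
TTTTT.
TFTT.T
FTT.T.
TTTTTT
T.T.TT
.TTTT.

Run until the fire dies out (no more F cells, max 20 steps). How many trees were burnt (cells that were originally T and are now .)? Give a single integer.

Step 1: +5 fires, +2 burnt (F count now 5)
Step 2: +6 fires, +5 burnt (F count now 6)
Step 3: +2 fires, +6 burnt (F count now 2)
Step 4: +3 fires, +2 burnt (F count now 3)
Step 5: +2 fires, +3 burnt (F count now 2)
Step 6: +5 fires, +2 burnt (F count now 5)
Step 7: +2 fires, +5 burnt (F count now 2)
Step 8: +0 fires, +2 burnt (F count now 0)
Fire out after step 8
Initially T: 26, now '.': 35
Total burnt (originally-T cells now '.'): 25

Answer: 25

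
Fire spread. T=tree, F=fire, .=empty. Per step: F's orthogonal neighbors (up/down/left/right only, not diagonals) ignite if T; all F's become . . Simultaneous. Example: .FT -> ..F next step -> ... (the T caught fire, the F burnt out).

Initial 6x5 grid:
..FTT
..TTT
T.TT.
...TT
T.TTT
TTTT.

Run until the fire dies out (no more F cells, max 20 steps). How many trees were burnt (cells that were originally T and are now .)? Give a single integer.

Step 1: +2 fires, +1 burnt (F count now 2)
Step 2: +3 fires, +2 burnt (F count now 3)
Step 3: +2 fires, +3 burnt (F count now 2)
Step 4: +1 fires, +2 burnt (F count now 1)
Step 5: +2 fires, +1 burnt (F count now 2)
Step 6: +3 fires, +2 burnt (F count now 3)
Step 7: +1 fires, +3 burnt (F count now 1)
Step 8: +1 fires, +1 burnt (F count now 1)
Step 9: +1 fires, +1 burnt (F count now 1)
Step 10: +1 fires, +1 burnt (F count now 1)
Step 11: +0 fires, +1 burnt (F count now 0)
Fire out after step 11
Initially T: 18, now '.': 29
Total burnt (originally-T cells now '.'): 17

Answer: 17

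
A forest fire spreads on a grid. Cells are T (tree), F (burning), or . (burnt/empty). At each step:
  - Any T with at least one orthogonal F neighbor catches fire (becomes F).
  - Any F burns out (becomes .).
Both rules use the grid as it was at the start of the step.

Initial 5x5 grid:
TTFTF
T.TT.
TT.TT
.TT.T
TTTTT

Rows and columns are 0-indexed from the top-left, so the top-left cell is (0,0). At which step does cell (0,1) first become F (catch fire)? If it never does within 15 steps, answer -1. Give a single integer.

Step 1: cell (0,1)='F' (+3 fires, +2 burnt)
  -> target ignites at step 1
Step 2: cell (0,1)='.' (+2 fires, +3 burnt)
Step 3: cell (0,1)='.' (+2 fires, +2 burnt)
Step 4: cell (0,1)='.' (+2 fires, +2 burnt)
Step 5: cell (0,1)='.' (+2 fires, +2 burnt)
Step 6: cell (0,1)='.' (+2 fires, +2 burnt)
Step 7: cell (0,1)='.' (+3 fires, +2 burnt)
Step 8: cell (0,1)='.' (+2 fires, +3 burnt)
Step 9: cell (0,1)='.' (+0 fires, +2 burnt)
  fire out at step 9

1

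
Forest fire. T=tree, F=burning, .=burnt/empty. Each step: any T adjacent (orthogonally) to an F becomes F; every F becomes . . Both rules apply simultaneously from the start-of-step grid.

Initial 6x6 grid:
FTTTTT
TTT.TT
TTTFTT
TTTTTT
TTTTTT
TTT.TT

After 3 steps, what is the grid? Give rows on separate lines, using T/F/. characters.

Step 1: 5 trees catch fire, 2 burn out
  .FTTTT
  FTT.TT
  TTF.FT
  TTTFTT
  TTTTTT
  TTT.TT
Step 2: 10 trees catch fire, 5 burn out
  ..FTTT
  .FF.FT
  FF...F
  TTF.FT
  TTTFTT
  TTT.TT
Step 3: 8 trees catch fire, 10 burn out
  ...FFT
  .....F
  ......
  FF...F
  TTF.FT
  TTT.TT

...FFT
.....F
......
FF...F
TTF.FT
TTT.TT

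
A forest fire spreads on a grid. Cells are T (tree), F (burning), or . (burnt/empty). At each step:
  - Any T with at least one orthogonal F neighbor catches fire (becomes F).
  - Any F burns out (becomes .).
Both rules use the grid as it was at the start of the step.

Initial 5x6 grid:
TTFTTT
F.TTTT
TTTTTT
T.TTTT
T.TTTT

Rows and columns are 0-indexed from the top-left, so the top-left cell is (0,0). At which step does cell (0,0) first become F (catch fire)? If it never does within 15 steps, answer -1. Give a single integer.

Step 1: cell (0,0)='F' (+5 fires, +2 burnt)
  -> target ignites at step 1
Step 2: cell (0,0)='.' (+5 fires, +5 burnt)
Step 3: cell (0,0)='.' (+5 fires, +5 burnt)
Step 4: cell (0,0)='.' (+4 fires, +5 burnt)
Step 5: cell (0,0)='.' (+3 fires, +4 burnt)
Step 6: cell (0,0)='.' (+2 fires, +3 burnt)
Step 7: cell (0,0)='.' (+1 fires, +2 burnt)
Step 8: cell (0,0)='.' (+0 fires, +1 burnt)
  fire out at step 8

1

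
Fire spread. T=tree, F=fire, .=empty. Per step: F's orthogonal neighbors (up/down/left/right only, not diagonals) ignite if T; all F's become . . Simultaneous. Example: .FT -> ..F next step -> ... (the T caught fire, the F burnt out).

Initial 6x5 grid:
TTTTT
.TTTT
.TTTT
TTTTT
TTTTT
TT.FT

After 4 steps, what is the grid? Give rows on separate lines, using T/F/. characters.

Step 1: 2 trees catch fire, 1 burn out
  TTTTT
  .TTTT
  .TTTT
  TTTTT
  TTTFT
  TT..F
Step 2: 3 trees catch fire, 2 burn out
  TTTTT
  .TTTT
  .TTTT
  TTTFT
  TTF.F
  TT...
Step 3: 4 trees catch fire, 3 burn out
  TTTTT
  .TTTT
  .TTFT
  TTF.F
  TF...
  TT...
Step 4: 6 trees catch fire, 4 burn out
  TTTTT
  .TTFT
  .TF.F
  TF...
  F....
  TF...

TTTTT
.TTFT
.TF.F
TF...
F....
TF...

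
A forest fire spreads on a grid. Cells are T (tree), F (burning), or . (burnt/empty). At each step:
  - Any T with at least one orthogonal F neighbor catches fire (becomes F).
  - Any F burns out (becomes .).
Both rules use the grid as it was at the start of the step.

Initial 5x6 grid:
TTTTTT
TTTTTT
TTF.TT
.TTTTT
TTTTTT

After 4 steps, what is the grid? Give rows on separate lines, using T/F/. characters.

Step 1: 3 trees catch fire, 1 burn out
  TTTTTT
  TTFTTT
  TF..TT
  .TFTTT
  TTTTTT
Step 2: 7 trees catch fire, 3 burn out
  TTFTTT
  TF.FTT
  F...TT
  .F.FTT
  TTFTTT
Step 3: 7 trees catch fire, 7 burn out
  TF.FTT
  F...FT
  ....TT
  ....FT
  TF.FTT
Step 4: 7 trees catch fire, 7 burn out
  F...FT
  .....F
  ....FT
  .....F
  F...FT

F...FT
.....F
....FT
.....F
F...FT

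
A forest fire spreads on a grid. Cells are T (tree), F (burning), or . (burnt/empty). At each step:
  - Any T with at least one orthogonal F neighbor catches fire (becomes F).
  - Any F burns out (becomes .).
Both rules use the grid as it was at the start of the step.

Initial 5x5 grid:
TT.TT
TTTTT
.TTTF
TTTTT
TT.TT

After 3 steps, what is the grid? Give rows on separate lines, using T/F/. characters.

Step 1: 3 trees catch fire, 1 burn out
  TT.TT
  TTTTF
  .TTF.
  TTTTF
  TT.TT
Step 2: 5 trees catch fire, 3 burn out
  TT.TF
  TTTF.
  .TF..
  TTTF.
  TT.TF
Step 3: 5 trees catch fire, 5 burn out
  TT.F.
  TTF..
  .F...
  TTF..
  TT.F.

TT.F.
TTF..
.F...
TTF..
TT.F.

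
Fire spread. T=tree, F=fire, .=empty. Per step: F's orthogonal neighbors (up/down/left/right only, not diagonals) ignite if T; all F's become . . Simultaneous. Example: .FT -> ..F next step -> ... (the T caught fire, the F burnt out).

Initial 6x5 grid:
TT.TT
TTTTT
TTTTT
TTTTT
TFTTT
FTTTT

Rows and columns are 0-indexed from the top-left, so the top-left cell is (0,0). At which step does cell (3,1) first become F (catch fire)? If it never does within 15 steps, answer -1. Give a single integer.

Step 1: cell (3,1)='F' (+4 fires, +2 burnt)
  -> target ignites at step 1
Step 2: cell (3,1)='.' (+5 fires, +4 burnt)
Step 3: cell (3,1)='.' (+6 fires, +5 burnt)
Step 4: cell (3,1)='.' (+6 fires, +6 burnt)
Step 5: cell (3,1)='.' (+3 fires, +6 burnt)
Step 6: cell (3,1)='.' (+2 fires, +3 burnt)
Step 7: cell (3,1)='.' (+1 fires, +2 burnt)
Step 8: cell (3,1)='.' (+0 fires, +1 burnt)
  fire out at step 8

1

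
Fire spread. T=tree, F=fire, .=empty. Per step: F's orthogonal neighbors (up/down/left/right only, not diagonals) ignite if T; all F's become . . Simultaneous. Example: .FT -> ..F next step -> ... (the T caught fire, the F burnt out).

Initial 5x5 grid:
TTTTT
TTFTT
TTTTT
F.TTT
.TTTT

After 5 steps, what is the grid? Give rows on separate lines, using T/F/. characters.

Step 1: 5 trees catch fire, 2 burn out
  TTFTT
  TF.FT
  FTFTT
  ..TTT
  .TTTT
Step 2: 7 trees catch fire, 5 burn out
  TF.FT
  F...F
  .F.FT
  ..FTT
  .TTTT
Step 3: 5 trees catch fire, 7 burn out
  F...F
  .....
  ....F
  ...FT
  .TFTT
Step 4: 3 trees catch fire, 5 burn out
  .....
  .....
  .....
  ....F
  .F.FT
Step 5: 1 trees catch fire, 3 burn out
  .....
  .....
  .....
  .....
  ....F

.....
.....
.....
.....
....F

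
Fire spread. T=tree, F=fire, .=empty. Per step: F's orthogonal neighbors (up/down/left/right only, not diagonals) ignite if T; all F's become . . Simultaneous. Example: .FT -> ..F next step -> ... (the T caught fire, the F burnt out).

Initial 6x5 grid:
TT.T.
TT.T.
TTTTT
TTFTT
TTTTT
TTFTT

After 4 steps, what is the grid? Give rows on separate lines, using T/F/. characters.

Step 1: 6 trees catch fire, 2 burn out
  TT.T.
  TT.T.
  TTFTT
  TF.FT
  TTFTT
  TF.FT
Step 2: 8 trees catch fire, 6 burn out
  TT.T.
  TT.T.
  TF.FT
  F...F
  TF.FT
  F...F
Step 3: 6 trees catch fire, 8 burn out
  TT.T.
  TF.F.
  F...F
  .....
  F...F
  .....
Step 4: 3 trees catch fire, 6 burn out
  TF.F.
  F....
  .....
  .....
  .....
  .....

TF.F.
F....
.....
.....
.....
.....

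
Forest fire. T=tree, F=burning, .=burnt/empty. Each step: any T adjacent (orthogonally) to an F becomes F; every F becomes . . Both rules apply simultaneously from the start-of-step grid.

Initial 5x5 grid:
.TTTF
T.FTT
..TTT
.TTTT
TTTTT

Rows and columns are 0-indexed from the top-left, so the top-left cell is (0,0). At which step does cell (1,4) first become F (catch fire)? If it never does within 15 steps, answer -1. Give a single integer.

Step 1: cell (1,4)='F' (+5 fires, +2 burnt)
  -> target ignites at step 1
Step 2: cell (1,4)='.' (+4 fires, +5 burnt)
Step 3: cell (1,4)='.' (+4 fires, +4 burnt)
Step 4: cell (1,4)='.' (+3 fires, +4 burnt)
Step 5: cell (1,4)='.' (+1 fires, +3 burnt)
Step 6: cell (1,4)='.' (+0 fires, +1 burnt)
  fire out at step 6

1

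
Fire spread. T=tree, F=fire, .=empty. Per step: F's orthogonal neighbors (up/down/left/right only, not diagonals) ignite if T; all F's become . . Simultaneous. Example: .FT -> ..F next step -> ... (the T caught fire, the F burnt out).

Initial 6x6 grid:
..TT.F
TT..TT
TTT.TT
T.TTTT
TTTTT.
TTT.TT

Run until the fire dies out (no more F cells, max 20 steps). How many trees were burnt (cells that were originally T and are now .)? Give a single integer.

Step 1: +1 fires, +1 burnt (F count now 1)
Step 2: +2 fires, +1 burnt (F count now 2)
Step 3: +2 fires, +2 burnt (F count now 2)
Step 4: +1 fires, +2 burnt (F count now 1)
Step 5: +2 fires, +1 burnt (F count now 2)
Step 6: +3 fires, +2 burnt (F count now 3)
Step 7: +3 fires, +3 burnt (F count now 3)
Step 8: +3 fires, +3 burnt (F count now 3)
Step 9: +4 fires, +3 burnt (F count now 4)
Step 10: +3 fires, +4 burnt (F count now 3)
Step 11: +0 fires, +3 burnt (F count now 0)
Fire out after step 11
Initially T: 26, now '.': 34
Total burnt (originally-T cells now '.'): 24

Answer: 24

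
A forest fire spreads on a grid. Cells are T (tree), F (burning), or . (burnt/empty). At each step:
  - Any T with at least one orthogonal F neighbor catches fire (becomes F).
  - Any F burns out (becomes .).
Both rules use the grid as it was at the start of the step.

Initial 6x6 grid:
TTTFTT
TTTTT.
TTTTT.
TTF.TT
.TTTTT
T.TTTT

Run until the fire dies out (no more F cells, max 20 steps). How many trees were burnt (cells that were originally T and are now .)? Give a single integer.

Step 1: +6 fires, +2 burnt (F count now 6)
Step 2: +10 fires, +6 burnt (F count now 10)
Step 3: +6 fires, +10 burnt (F count now 6)
Step 4: +4 fires, +6 burnt (F count now 4)
Step 5: +2 fires, +4 burnt (F count now 2)
Step 6: +0 fires, +2 burnt (F count now 0)
Fire out after step 6
Initially T: 29, now '.': 35
Total burnt (originally-T cells now '.'): 28

Answer: 28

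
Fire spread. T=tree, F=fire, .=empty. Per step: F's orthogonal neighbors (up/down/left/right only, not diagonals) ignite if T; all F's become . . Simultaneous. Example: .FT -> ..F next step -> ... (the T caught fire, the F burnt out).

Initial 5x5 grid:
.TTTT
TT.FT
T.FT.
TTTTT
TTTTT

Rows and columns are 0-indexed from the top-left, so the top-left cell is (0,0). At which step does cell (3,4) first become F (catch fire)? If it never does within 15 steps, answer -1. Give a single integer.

Step 1: cell (3,4)='T' (+4 fires, +2 burnt)
Step 2: cell (3,4)='T' (+5 fires, +4 burnt)
Step 3: cell (3,4)='F' (+5 fires, +5 burnt)
  -> target ignites at step 3
Step 4: cell (3,4)='.' (+4 fires, +5 burnt)
Step 5: cell (3,4)='.' (+1 fires, +4 burnt)
Step 6: cell (3,4)='.' (+0 fires, +1 burnt)
  fire out at step 6

3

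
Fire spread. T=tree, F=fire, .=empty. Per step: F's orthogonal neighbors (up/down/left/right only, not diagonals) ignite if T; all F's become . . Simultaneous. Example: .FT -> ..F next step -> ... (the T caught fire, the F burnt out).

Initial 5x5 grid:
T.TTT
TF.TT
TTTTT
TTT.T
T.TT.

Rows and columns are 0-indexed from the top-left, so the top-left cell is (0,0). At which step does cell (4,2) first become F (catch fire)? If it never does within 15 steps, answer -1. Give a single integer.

Step 1: cell (4,2)='T' (+2 fires, +1 burnt)
Step 2: cell (4,2)='T' (+4 fires, +2 burnt)
Step 3: cell (4,2)='T' (+3 fires, +4 burnt)
Step 4: cell (4,2)='F' (+4 fires, +3 burnt)
  -> target ignites at step 4
Step 5: cell (4,2)='.' (+4 fires, +4 burnt)
Step 6: cell (4,2)='.' (+2 fires, +4 burnt)
Step 7: cell (4,2)='.' (+0 fires, +2 burnt)
  fire out at step 7

4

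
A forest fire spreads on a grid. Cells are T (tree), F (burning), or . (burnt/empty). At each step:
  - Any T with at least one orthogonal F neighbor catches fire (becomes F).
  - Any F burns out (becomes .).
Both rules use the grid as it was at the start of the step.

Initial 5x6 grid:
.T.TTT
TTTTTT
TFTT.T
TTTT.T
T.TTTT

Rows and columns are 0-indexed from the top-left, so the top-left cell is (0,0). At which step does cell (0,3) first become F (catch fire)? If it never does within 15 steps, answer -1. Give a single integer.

Step 1: cell (0,3)='T' (+4 fires, +1 burnt)
Step 2: cell (0,3)='T' (+6 fires, +4 burnt)
Step 3: cell (0,3)='T' (+4 fires, +6 burnt)
Step 4: cell (0,3)='F' (+3 fires, +4 burnt)
  -> target ignites at step 4
Step 5: cell (0,3)='.' (+3 fires, +3 burnt)
Step 6: cell (0,3)='.' (+3 fires, +3 burnt)
Step 7: cell (0,3)='.' (+1 fires, +3 burnt)
Step 8: cell (0,3)='.' (+0 fires, +1 burnt)
  fire out at step 8

4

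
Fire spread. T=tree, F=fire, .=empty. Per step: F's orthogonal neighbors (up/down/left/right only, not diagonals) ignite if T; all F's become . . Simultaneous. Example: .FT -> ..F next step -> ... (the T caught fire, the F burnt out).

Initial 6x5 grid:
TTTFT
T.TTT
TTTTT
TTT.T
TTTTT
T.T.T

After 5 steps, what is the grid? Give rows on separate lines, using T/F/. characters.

Step 1: 3 trees catch fire, 1 burn out
  TTF.F
  T.TFT
  TTTTT
  TTT.T
  TTTTT
  T.T.T
Step 2: 4 trees catch fire, 3 burn out
  TF...
  T.F.F
  TTTFT
  TTT.T
  TTTTT
  T.T.T
Step 3: 3 trees catch fire, 4 burn out
  F....
  T....
  TTF.F
  TTT.T
  TTTTT
  T.T.T
Step 4: 4 trees catch fire, 3 burn out
  .....
  F....
  TF...
  TTF.F
  TTTTT
  T.T.T
Step 5: 4 trees catch fire, 4 burn out
  .....
  .....
  F....
  TF...
  TTFTF
  T.T.T

.....
.....
F....
TF...
TTFTF
T.T.T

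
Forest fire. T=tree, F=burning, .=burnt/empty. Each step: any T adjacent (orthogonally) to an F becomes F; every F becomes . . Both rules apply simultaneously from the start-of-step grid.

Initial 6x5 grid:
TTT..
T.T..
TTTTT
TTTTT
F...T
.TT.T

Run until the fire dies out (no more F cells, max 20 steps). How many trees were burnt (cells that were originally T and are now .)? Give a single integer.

Step 1: +1 fires, +1 burnt (F count now 1)
Step 2: +2 fires, +1 burnt (F count now 2)
Step 3: +3 fires, +2 burnt (F count now 3)
Step 4: +3 fires, +3 burnt (F count now 3)
Step 5: +4 fires, +3 burnt (F count now 4)
Step 6: +3 fires, +4 burnt (F count now 3)
Step 7: +1 fires, +3 burnt (F count now 1)
Step 8: +0 fires, +1 burnt (F count now 0)
Fire out after step 8
Initially T: 19, now '.': 28
Total burnt (originally-T cells now '.'): 17

Answer: 17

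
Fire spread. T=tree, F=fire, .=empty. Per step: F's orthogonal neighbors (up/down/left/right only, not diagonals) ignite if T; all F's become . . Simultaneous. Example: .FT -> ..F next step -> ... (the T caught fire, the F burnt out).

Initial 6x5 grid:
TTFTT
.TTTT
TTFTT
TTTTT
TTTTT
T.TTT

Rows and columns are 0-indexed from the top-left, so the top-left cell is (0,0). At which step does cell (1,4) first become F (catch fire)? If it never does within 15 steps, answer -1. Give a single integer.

Step 1: cell (1,4)='T' (+6 fires, +2 burnt)
Step 2: cell (1,4)='T' (+9 fires, +6 burnt)
Step 3: cell (1,4)='F' (+6 fires, +9 burnt)
  -> target ignites at step 3
Step 4: cell (1,4)='.' (+3 fires, +6 burnt)
Step 5: cell (1,4)='.' (+2 fires, +3 burnt)
Step 6: cell (1,4)='.' (+0 fires, +2 burnt)
  fire out at step 6

3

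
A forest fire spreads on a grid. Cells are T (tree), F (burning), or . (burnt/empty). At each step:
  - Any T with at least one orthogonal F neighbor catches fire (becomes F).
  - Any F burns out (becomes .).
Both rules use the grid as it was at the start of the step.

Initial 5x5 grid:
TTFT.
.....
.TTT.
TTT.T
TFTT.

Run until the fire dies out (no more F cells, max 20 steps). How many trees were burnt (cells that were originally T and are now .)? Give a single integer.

Step 1: +5 fires, +2 burnt (F count now 5)
Step 2: +5 fires, +5 burnt (F count now 5)
Step 3: +1 fires, +5 burnt (F count now 1)
Step 4: +1 fires, +1 burnt (F count now 1)
Step 5: +0 fires, +1 burnt (F count now 0)
Fire out after step 5
Initially T: 13, now '.': 24
Total burnt (originally-T cells now '.'): 12

Answer: 12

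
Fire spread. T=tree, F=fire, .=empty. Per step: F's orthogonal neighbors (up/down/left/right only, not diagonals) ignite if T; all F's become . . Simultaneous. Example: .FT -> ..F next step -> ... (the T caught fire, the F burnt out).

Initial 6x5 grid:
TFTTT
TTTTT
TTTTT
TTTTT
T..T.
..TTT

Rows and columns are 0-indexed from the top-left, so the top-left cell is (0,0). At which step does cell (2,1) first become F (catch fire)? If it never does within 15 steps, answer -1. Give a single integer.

Step 1: cell (2,1)='T' (+3 fires, +1 burnt)
Step 2: cell (2,1)='F' (+4 fires, +3 burnt)
  -> target ignites at step 2
Step 3: cell (2,1)='.' (+5 fires, +4 burnt)
Step 4: cell (2,1)='.' (+4 fires, +5 burnt)
Step 5: cell (2,1)='.' (+3 fires, +4 burnt)
Step 6: cell (2,1)='.' (+2 fires, +3 burnt)
Step 7: cell (2,1)='.' (+1 fires, +2 burnt)
Step 8: cell (2,1)='.' (+2 fires, +1 burnt)
Step 9: cell (2,1)='.' (+0 fires, +2 burnt)
  fire out at step 9

2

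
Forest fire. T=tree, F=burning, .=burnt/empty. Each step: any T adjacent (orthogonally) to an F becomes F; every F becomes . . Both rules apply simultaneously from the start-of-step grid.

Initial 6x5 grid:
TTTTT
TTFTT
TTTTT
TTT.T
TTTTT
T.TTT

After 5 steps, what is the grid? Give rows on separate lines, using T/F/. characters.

Step 1: 4 trees catch fire, 1 burn out
  TTFTT
  TF.FT
  TTFTT
  TTT.T
  TTTTT
  T.TTT
Step 2: 7 trees catch fire, 4 burn out
  TF.FT
  F...F
  TF.FT
  TTF.T
  TTTTT
  T.TTT
Step 3: 6 trees catch fire, 7 burn out
  F...F
  .....
  F...F
  TF..T
  TTFTT
  T.TTT
Step 4: 5 trees catch fire, 6 burn out
  .....
  .....
  .....
  F...F
  TF.FT
  T.FTT
Step 5: 3 trees catch fire, 5 burn out
  .....
  .....
  .....
  .....
  F...F
  T..FT

.....
.....
.....
.....
F...F
T..FT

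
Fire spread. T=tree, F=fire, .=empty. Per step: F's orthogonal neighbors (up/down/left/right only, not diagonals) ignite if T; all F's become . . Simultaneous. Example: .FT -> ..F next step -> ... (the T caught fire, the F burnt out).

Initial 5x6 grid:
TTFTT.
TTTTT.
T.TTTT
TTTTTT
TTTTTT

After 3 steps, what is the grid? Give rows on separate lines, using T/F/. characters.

Step 1: 3 trees catch fire, 1 burn out
  TF.FT.
  TTFTT.
  T.TTTT
  TTTTTT
  TTTTTT
Step 2: 5 trees catch fire, 3 burn out
  F...F.
  TF.FT.
  T.FTTT
  TTTTTT
  TTTTTT
Step 3: 4 trees catch fire, 5 burn out
  ......
  F...F.
  T..FTT
  TTFTTT
  TTTTTT

......
F...F.
T..FTT
TTFTTT
TTTTTT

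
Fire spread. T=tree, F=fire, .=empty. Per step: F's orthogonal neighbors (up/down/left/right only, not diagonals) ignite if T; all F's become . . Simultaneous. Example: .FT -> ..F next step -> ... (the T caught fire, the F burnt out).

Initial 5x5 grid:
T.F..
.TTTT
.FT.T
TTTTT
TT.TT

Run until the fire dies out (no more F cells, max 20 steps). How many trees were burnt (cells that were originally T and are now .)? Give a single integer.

Step 1: +4 fires, +2 burnt (F count now 4)
Step 2: +4 fires, +4 burnt (F count now 4)
Step 3: +3 fires, +4 burnt (F count now 3)
Step 4: +3 fires, +3 burnt (F count now 3)
Step 5: +1 fires, +3 burnt (F count now 1)
Step 6: +0 fires, +1 burnt (F count now 0)
Fire out after step 6
Initially T: 16, now '.': 24
Total burnt (originally-T cells now '.'): 15

Answer: 15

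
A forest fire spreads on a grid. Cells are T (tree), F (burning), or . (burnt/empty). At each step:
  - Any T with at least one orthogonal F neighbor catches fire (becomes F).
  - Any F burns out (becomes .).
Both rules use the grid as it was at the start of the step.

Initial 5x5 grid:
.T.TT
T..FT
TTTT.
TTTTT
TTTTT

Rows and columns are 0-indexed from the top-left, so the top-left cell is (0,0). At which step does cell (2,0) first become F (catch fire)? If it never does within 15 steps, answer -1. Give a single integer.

Step 1: cell (2,0)='T' (+3 fires, +1 burnt)
Step 2: cell (2,0)='T' (+3 fires, +3 burnt)
Step 3: cell (2,0)='T' (+4 fires, +3 burnt)
Step 4: cell (2,0)='F' (+4 fires, +4 burnt)
  -> target ignites at step 4
Step 5: cell (2,0)='.' (+3 fires, +4 burnt)
Step 6: cell (2,0)='.' (+1 fires, +3 burnt)
Step 7: cell (2,0)='.' (+0 fires, +1 burnt)
  fire out at step 7

4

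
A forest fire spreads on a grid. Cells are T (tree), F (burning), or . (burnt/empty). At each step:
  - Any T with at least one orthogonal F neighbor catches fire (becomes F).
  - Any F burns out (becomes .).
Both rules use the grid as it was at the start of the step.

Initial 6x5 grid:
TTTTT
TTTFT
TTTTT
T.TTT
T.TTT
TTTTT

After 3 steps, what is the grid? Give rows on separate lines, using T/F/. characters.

Step 1: 4 trees catch fire, 1 burn out
  TTTFT
  TTF.F
  TTTFT
  T.TTT
  T.TTT
  TTTTT
Step 2: 6 trees catch fire, 4 burn out
  TTF.F
  TF...
  TTF.F
  T.TFT
  T.TTT
  TTTTT
Step 3: 6 trees catch fire, 6 burn out
  TF...
  F....
  TF...
  T.F.F
  T.TFT
  TTTTT

TF...
F....
TF...
T.F.F
T.TFT
TTTTT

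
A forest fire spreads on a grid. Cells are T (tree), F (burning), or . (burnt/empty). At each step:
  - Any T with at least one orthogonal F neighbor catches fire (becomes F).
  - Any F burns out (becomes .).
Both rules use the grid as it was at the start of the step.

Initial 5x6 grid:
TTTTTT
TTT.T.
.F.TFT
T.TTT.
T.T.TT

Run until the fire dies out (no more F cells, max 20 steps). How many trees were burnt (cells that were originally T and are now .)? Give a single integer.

Answer: 18

Derivation:
Step 1: +5 fires, +2 burnt (F count now 5)
Step 2: +6 fires, +5 burnt (F count now 6)
Step 3: +6 fires, +6 burnt (F count now 6)
Step 4: +1 fires, +6 burnt (F count now 1)
Step 5: +0 fires, +1 burnt (F count now 0)
Fire out after step 5
Initially T: 20, now '.': 28
Total burnt (originally-T cells now '.'): 18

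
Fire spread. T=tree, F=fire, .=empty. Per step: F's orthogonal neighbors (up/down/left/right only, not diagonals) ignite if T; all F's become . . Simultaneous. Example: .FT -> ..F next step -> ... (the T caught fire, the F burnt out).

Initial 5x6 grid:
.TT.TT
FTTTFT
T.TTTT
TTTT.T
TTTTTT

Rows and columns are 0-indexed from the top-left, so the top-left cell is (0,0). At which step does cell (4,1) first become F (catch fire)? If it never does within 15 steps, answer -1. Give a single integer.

Step 1: cell (4,1)='T' (+6 fires, +2 burnt)
Step 2: cell (4,1)='T' (+6 fires, +6 burnt)
Step 3: cell (4,1)='T' (+6 fires, +6 burnt)
Step 4: cell (4,1)='F' (+4 fires, +6 burnt)
  -> target ignites at step 4
Step 5: cell (4,1)='.' (+2 fires, +4 burnt)
Step 6: cell (4,1)='.' (+0 fires, +2 burnt)
  fire out at step 6

4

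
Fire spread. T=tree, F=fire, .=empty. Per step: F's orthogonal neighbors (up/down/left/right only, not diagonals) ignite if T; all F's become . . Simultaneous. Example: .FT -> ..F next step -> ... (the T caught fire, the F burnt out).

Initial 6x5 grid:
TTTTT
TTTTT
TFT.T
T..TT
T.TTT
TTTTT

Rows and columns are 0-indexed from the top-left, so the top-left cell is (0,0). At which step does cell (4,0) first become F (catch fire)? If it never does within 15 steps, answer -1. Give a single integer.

Step 1: cell (4,0)='T' (+3 fires, +1 burnt)
Step 2: cell (4,0)='T' (+4 fires, +3 burnt)
Step 3: cell (4,0)='F' (+4 fires, +4 burnt)
  -> target ignites at step 3
Step 4: cell (4,0)='.' (+3 fires, +4 burnt)
Step 5: cell (4,0)='.' (+3 fires, +3 burnt)
Step 6: cell (4,0)='.' (+2 fires, +3 burnt)
Step 7: cell (4,0)='.' (+4 fires, +2 burnt)
Step 8: cell (4,0)='.' (+2 fires, +4 burnt)
Step 9: cell (4,0)='.' (+0 fires, +2 burnt)
  fire out at step 9

3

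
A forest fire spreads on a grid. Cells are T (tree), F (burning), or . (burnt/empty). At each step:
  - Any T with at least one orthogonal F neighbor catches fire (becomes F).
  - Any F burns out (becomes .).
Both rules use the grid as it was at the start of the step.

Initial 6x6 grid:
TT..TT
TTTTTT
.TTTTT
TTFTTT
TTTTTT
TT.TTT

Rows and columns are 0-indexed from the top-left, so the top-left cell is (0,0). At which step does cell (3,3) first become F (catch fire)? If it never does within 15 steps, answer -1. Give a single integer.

Step 1: cell (3,3)='F' (+4 fires, +1 burnt)
  -> target ignites at step 1
Step 2: cell (3,3)='.' (+7 fires, +4 burnt)
Step 3: cell (3,3)='.' (+8 fires, +7 burnt)
Step 4: cell (3,3)='.' (+7 fires, +8 burnt)
Step 5: cell (3,3)='.' (+4 fires, +7 burnt)
Step 6: cell (3,3)='.' (+1 fires, +4 burnt)
Step 7: cell (3,3)='.' (+0 fires, +1 burnt)
  fire out at step 7

1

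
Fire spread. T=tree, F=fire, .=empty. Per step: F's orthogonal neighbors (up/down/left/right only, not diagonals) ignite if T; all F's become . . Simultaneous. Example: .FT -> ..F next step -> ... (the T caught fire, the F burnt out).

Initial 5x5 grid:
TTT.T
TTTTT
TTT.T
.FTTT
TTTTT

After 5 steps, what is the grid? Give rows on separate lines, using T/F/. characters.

Step 1: 3 trees catch fire, 1 burn out
  TTT.T
  TTTTT
  TFT.T
  ..FTT
  TFTTT
Step 2: 6 trees catch fire, 3 burn out
  TTT.T
  TFTTT
  F.F.T
  ...FT
  F.FTT
Step 3: 5 trees catch fire, 6 burn out
  TFT.T
  F.FTT
  ....T
  ....F
  ...FT
Step 4: 5 trees catch fire, 5 burn out
  F.F.T
  ...FT
  ....F
  .....
  ....F
Step 5: 1 trees catch fire, 5 burn out
  ....T
  ....F
  .....
  .....
  .....

....T
....F
.....
.....
.....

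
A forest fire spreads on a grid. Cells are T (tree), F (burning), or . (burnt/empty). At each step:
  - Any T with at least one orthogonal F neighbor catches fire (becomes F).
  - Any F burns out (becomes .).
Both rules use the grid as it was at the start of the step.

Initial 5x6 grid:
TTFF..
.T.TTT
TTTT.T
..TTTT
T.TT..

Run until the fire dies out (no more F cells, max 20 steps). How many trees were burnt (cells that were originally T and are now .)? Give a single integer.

Step 1: +2 fires, +2 burnt (F count now 2)
Step 2: +4 fires, +2 burnt (F count now 4)
Step 3: +4 fires, +4 burnt (F count now 4)
Step 4: +5 fires, +4 burnt (F count now 5)
Step 5: +2 fires, +5 burnt (F count now 2)
Step 6: +0 fires, +2 burnt (F count now 0)
Fire out after step 6
Initially T: 18, now '.': 29
Total burnt (originally-T cells now '.'): 17

Answer: 17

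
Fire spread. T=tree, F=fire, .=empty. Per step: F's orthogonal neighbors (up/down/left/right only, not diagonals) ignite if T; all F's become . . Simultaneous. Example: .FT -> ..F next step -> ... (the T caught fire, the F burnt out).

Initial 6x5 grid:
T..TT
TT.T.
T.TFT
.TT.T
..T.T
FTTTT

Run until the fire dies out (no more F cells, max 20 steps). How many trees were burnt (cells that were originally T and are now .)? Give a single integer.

Step 1: +4 fires, +2 burnt (F count now 4)
Step 2: +4 fires, +4 burnt (F count now 4)
Step 3: +5 fires, +4 burnt (F count now 5)
Step 4: +1 fires, +5 burnt (F count now 1)
Step 5: +0 fires, +1 burnt (F count now 0)
Fire out after step 5
Initially T: 18, now '.': 26
Total burnt (originally-T cells now '.'): 14

Answer: 14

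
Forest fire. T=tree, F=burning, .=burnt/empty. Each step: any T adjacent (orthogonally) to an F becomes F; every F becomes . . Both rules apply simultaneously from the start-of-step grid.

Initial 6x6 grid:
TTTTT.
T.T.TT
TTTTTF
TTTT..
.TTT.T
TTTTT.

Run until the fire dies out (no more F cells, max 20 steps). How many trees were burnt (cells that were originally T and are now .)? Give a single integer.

Answer: 26

Derivation:
Step 1: +2 fires, +1 burnt (F count now 2)
Step 2: +2 fires, +2 burnt (F count now 2)
Step 3: +3 fires, +2 burnt (F count now 3)
Step 4: +5 fires, +3 burnt (F count now 5)
Step 5: +5 fires, +5 burnt (F count now 5)
Step 6: +6 fires, +5 burnt (F count now 6)
Step 7: +2 fires, +6 burnt (F count now 2)
Step 8: +1 fires, +2 burnt (F count now 1)
Step 9: +0 fires, +1 burnt (F count now 0)
Fire out after step 9
Initially T: 27, now '.': 35
Total burnt (originally-T cells now '.'): 26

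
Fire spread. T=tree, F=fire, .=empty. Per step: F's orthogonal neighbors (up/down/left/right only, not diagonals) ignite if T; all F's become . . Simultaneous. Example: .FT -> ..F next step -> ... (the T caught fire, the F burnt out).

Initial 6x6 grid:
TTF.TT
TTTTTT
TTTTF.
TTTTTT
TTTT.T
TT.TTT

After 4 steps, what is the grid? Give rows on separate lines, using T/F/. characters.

Step 1: 5 trees catch fire, 2 burn out
  TF..TT
  TTFTFT
  TTTF..
  TTTTFT
  TTTT.T
  TT.TTT
Step 2: 8 trees catch fire, 5 burn out
  F...FT
  TF.F.F
  TTF...
  TTTF.F
  TTTT.T
  TT.TTT
Step 3: 6 trees catch fire, 8 burn out
  .....F
  F.....
  TF....
  TTF...
  TTTF.F
  TT.TTT
Step 4: 5 trees catch fire, 6 burn out
  ......
  ......
  F.....
  TF....
  TTF...
  TT.FTF

......
......
F.....
TF....
TTF...
TT.FTF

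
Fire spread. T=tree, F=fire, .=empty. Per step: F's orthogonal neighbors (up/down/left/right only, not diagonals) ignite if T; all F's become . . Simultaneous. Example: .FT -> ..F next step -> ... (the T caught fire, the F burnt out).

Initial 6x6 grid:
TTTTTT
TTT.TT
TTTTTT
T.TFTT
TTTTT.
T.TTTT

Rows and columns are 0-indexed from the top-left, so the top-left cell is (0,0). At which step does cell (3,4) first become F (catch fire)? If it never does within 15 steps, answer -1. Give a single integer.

Step 1: cell (3,4)='F' (+4 fires, +1 burnt)
  -> target ignites at step 1
Step 2: cell (3,4)='.' (+6 fires, +4 burnt)
Step 3: cell (3,4)='.' (+7 fires, +6 burnt)
Step 4: cell (3,4)='.' (+7 fires, +7 burnt)
Step 5: cell (3,4)='.' (+6 fires, +7 burnt)
Step 6: cell (3,4)='.' (+1 fires, +6 burnt)
Step 7: cell (3,4)='.' (+0 fires, +1 burnt)
  fire out at step 7

1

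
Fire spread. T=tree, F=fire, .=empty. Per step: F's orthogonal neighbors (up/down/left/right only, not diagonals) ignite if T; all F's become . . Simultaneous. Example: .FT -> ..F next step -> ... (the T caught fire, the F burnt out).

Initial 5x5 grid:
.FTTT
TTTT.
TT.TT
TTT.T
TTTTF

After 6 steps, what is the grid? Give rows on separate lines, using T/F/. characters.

Step 1: 4 trees catch fire, 2 burn out
  ..FTT
  TFTT.
  TT.TT
  TTT.F
  TTTF.
Step 2: 6 trees catch fire, 4 burn out
  ...FT
  F.FT.
  TF.TF
  TTT..
  TTF..
Step 3: 7 trees catch fire, 6 burn out
  ....F
  ...F.
  F..F.
  TFF..
  TF...
Step 4: 2 trees catch fire, 7 burn out
  .....
  .....
  .....
  F....
  F....
Step 5: 0 trees catch fire, 2 burn out
  .....
  .....
  .....
  .....
  .....
Step 6: 0 trees catch fire, 0 burn out
  .....
  .....
  .....
  .....
  .....

.....
.....
.....
.....
.....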